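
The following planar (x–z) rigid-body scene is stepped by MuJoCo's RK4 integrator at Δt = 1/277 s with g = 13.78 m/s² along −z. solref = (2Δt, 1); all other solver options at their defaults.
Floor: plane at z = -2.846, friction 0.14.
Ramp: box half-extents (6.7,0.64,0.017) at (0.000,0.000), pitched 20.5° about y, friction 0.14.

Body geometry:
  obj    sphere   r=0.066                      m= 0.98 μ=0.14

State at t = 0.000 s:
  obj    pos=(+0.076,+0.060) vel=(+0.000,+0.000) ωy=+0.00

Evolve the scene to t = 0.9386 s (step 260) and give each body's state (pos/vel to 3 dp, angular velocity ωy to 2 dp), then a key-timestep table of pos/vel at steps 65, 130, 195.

State at t = 0.9386 s:
  obj    pos=(+1.499,-0.472) vel=(+3.031,-1.133) ωy=+49.01

Key-timestep trajectory:
   step    t(s)  obj.x    obj.z    obj.vx   obj.vz 
     65  0.2347   +0.165  +0.027  +0.758  -0.283
    130  0.4693   +0.432  -0.073  +1.516  -0.567
    195  0.7040   +0.876  -0.239  +2.273  -0.850


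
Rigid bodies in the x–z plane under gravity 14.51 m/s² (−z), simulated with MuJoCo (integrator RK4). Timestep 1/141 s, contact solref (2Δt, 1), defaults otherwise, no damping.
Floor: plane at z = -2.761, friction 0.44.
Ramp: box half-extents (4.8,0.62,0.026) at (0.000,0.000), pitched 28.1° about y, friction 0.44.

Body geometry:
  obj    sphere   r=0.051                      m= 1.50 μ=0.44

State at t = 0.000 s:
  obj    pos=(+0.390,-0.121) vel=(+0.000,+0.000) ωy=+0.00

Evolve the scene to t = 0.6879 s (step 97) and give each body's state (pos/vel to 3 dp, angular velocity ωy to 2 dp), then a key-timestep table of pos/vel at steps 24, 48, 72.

State at t = 0.6879 s:
  obj    pos=(+1.409,-0.665) vel=(+2.962,-1.582) ωy=+65.83

Key-timestep trajectory:
   step    t(s)  obj.x    obj.z    obj.vx   obj.vz 
     24  0.1702   +0.452  -0.154  +0.733  -0.392
     48  0.3404   +0.640  -0.254  +1.466  -0.783
     72  0.5106   +0.952  -0.421  +2.199  -1.174


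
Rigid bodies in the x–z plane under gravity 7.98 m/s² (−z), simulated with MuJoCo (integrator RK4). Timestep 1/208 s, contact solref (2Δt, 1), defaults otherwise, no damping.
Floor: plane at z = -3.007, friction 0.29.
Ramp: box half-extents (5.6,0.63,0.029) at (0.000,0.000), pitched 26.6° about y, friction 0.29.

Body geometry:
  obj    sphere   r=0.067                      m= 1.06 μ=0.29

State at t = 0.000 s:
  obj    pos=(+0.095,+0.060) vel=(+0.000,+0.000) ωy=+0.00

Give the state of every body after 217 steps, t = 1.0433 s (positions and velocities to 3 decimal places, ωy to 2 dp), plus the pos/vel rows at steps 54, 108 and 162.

State at t = 1.0433 s:
  obj    pos=(+1.337,-0.562) vel=(+2.381,-1.192) ωy=+39.74

Key-timestep trajectory:
   step    t(s)  obj.x    obj.z    obj.vx   obj.vz 
     54  0.2596   +0.172  +0.021  +0.593  -0.297
    108  0.5192   +0.403  -0.094  +1.185  -0.593
    162  0.7788   +0.787  -0.287  +1.777  -0.890


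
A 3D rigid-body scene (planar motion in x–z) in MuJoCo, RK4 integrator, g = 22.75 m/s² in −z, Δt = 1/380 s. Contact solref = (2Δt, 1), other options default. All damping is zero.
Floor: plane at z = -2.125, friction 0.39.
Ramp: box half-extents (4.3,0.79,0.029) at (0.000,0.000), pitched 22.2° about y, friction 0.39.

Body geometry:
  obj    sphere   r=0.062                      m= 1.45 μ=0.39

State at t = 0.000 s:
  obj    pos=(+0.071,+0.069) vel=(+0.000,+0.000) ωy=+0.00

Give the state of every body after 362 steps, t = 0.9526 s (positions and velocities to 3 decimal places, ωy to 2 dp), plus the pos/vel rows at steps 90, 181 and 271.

State at t = 0.9526 s:
  obj    pos=(+2.651,-0.983) vel=(+5.416,-2.210) ωy=+94.33

Key-timestep trajectory:
   step    t(s)  obj.x    obj.z    obj.vx   obj.vz 
     90  0.2368   +0.231  +0.004  +1.347  -0.550
    181  0.4763   +0.716  -0.194  +2.708  -1.105
    271  0.7132   +1.517  -0.521  +4.054  -1.654


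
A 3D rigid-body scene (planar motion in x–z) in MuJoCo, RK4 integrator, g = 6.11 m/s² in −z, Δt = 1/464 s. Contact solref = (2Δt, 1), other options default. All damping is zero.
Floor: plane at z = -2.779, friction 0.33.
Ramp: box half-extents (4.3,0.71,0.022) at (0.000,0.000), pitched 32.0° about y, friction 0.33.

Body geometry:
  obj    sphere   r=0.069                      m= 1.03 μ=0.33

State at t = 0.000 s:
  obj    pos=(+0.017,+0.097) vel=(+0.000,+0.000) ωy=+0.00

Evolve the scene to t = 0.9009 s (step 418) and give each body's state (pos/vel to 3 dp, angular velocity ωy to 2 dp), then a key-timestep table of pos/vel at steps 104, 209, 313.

State at t = 0.9009 s:
  obj    pos=(+0.813,-0.401) vel=(+1.767,-1.104) ωy=+30.19

Key-timestep trajectory:
   step    t(s)  obj.x    obj.z    obj.vx   obj.vz 
    104  0.2241   +0.066  +0.066  +0.440  -0.275
    209  0.4504   +0.216  -0.028  +0.883  -0.552
    313  0.6746   +0.463  -0.182  +1.323  -0.827


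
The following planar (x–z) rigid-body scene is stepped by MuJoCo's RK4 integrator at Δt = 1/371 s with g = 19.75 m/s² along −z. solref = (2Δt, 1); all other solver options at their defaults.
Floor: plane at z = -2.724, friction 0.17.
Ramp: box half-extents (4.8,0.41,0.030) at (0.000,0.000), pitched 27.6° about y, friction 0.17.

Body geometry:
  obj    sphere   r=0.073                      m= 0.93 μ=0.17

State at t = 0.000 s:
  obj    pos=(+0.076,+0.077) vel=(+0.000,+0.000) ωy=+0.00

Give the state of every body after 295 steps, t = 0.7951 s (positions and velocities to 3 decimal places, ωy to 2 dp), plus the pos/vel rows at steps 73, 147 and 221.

State at t = 0.7951 s:
  obj    pos=(+1.907,-0.881) vel=(+4.606,-2.408) ωy=+71.18

Key-timestep trajectory:
   step    t(s)  obj.x    obj.z    obj.vx   obj.vz 
     73  0.1968   +0.188  +0.018  +1.140  -0.596
    147  0.3962   +0.531  -0.161  +2.295  -1.200
    221  0.5957   +1.104  -0.461  +3.451  -1.804


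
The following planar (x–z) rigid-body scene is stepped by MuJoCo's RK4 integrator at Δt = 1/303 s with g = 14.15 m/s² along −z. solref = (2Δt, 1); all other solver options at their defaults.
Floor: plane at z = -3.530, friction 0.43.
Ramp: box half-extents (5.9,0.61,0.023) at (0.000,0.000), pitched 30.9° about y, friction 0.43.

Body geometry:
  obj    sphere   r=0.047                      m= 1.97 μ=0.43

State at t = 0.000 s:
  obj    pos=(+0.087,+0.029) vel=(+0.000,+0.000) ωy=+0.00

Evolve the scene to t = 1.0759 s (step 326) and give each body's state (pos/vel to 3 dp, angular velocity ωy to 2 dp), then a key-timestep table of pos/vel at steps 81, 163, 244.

State at t = 1.0759 s:
  obj    pos=(+2.665,-1.513) vel=(+4.792,-2.868) ωy=+118.81

Key-timestep trajectory:
   step    t(s)  obj.x    obj.z    obj.vx   obj.vz 
     81  0.2673   +0.246  -0.066  +1.191  -0.713
    163  0.5380   +0.732  -0.356  +2.396  -1.434
    244  0.8053   +1.531  -0.835  +3.586  -2.146


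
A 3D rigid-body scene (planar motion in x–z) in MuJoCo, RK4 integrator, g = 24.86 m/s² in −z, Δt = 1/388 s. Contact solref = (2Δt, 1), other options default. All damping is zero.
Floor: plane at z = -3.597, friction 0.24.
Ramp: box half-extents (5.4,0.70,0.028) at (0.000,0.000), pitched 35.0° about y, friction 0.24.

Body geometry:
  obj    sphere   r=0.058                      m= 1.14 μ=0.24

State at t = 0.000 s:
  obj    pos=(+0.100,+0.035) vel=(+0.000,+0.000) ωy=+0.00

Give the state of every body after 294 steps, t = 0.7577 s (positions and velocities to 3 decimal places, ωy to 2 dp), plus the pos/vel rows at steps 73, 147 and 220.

State at t = 0.7577 s:
  obj    pos=(+2.495,-1.642) vel=(+6.322,-4.427) ωy=+133.04

Key-timestep trajectory:
   step    t(s)  obj.x    obj.z    obj.vx   obj.vz 
     73  0.1881   +0.248  -0.068  +1.570  -1.099
    147  0.3789   +0.699  -0.384  +3.161  -2.214
    220  0.5670   +1.441  -0.904  +4.731  -3.313


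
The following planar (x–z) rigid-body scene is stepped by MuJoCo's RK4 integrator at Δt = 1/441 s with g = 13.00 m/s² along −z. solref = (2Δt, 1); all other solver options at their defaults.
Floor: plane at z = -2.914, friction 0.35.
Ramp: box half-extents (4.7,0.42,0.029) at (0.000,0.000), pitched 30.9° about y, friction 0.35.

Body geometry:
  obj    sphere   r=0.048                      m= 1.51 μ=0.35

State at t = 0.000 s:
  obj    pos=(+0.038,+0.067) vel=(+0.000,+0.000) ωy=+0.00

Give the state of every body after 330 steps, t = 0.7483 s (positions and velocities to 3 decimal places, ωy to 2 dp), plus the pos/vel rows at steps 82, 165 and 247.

State at t = 0.7483 s:
  obj    pos=(+1.184,-0.619) vel=(+3.062,-1.833) ωy=+74.33

Key-timestep trajectory:
   step    t(s)  obj.x    obj.z    obj.vx   obj.vz 
     82  0.1859   +0.109  +0.025  +0.761  -0.455
    165  0.3741   +0.324  -0.104  +1.531  -0.916
    247  0.5601   +0.680  -0.317  +2.292  -1.372


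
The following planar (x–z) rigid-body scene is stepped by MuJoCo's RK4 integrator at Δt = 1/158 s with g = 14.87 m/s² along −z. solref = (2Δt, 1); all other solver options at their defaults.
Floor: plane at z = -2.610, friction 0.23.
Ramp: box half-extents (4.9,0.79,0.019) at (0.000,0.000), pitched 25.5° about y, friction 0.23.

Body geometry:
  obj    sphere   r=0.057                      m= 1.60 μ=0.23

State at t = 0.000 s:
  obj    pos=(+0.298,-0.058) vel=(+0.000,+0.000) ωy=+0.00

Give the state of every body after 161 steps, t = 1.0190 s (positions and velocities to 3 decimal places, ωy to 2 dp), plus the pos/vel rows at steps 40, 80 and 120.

State at t = 1.0190 s:
  obj    pos=(+2.441,-1.080) vel=(+4.206,-2.006) ωy=+81.73

Key-timestep trajectory:
   step    t(s)  obj.x    obj.z    obj.vx   obj.vz 
     40  0.2532   +0.430  -0.121  +1.045  -0.499
     80  0.5063   +0.827  -0.310  +2.090  -0.997
    120  0.7595   +1.489  -0.626  +3.135  -1.495


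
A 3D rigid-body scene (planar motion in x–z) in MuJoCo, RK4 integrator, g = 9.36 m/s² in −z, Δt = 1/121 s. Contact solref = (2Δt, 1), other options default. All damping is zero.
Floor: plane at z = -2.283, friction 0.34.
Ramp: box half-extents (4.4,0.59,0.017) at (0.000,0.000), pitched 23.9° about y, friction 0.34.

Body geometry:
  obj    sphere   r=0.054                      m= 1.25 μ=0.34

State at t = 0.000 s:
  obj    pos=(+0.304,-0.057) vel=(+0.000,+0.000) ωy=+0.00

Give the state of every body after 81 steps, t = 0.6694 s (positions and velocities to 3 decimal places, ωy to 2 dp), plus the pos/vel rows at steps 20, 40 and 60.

State at t = 0.6694 s:
  obj    pos=(+0.859,-0.303) vel=(+1.658,-0.735) ωy=+33.57

Key-timestep trajectory:
   step    t(s)  obj.x    obj.z    obj.vx   obj.vz 
     20  0.1653   +0.338  -0.072  +0.410  -0.181
     40  0.3306   +0.439  -0.117  +0.819  -0.363
     60  0.4959   +0.609  -0.192  +1.228  -0.544


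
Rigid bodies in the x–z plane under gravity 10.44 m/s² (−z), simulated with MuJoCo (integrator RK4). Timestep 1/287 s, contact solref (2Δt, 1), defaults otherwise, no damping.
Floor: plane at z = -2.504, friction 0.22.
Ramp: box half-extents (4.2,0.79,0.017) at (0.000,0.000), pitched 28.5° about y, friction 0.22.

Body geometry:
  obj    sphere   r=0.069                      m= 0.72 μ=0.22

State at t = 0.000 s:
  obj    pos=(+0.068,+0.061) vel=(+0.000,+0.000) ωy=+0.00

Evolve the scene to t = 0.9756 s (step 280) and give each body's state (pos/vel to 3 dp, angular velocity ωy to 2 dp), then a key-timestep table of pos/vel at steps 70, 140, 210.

State at t = 0.9756 s:
  obj    pos=(+1.556,-0.747) vel=(+3.051,-1.657) ωy=+50.30

Key-timestep trajectory:
   step    t(s)  obj.x    obj.z    obj.vx   obj.vz 
     70  0.2439   +0.161  +0.010  +0.763  -0.414
    140  0.4878   +0.440  -0.141  +1.526  -0.828
    210  0.7317   +0.905  -0.394  +2.288  -1.242


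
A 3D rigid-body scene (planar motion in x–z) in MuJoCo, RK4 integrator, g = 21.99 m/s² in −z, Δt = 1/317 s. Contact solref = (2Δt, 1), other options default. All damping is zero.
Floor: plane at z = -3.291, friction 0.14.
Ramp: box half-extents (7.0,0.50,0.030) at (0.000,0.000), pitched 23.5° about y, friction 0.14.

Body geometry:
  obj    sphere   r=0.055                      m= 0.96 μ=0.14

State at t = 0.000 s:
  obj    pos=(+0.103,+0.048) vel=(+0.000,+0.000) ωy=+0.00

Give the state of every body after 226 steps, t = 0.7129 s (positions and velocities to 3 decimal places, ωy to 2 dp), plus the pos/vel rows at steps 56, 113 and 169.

State at t = 0.7129 s:
  obj    pos=(+1.563,-0.587) vel=(+4.095,-1.781) ωy=+81.17

Key-timestep trajectory:
   step    t(s)  obj.x    obj.z    obj.vx   obj.vz 
     56  0.1767   +0.193  +0.009  +1.015  -0.441
    113  0.3565   +0.468  -0.111  +2.048  -0.890
    169  0.5331   +0.919  -0.307  +3.063  -1.332


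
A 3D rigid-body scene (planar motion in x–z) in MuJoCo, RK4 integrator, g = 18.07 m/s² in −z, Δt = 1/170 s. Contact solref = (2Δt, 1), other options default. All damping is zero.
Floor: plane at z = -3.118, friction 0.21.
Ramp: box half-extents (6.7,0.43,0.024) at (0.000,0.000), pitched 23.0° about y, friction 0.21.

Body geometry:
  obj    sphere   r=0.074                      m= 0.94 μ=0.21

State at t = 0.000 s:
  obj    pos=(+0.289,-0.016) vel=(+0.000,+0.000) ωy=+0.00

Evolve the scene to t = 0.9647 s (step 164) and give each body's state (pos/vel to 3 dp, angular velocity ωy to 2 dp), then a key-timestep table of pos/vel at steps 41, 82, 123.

State at t = 0.9647 s:
  obj    pos=(+2.449,-0.933) vel=(+4.479,-1.901) ωy=+65.73

Key-timestep trajectory:
   step    t(s)  obj.x    obj.z    obj.vx   obj.vz 
     41  0.2412   +0.424  -0.074  +1.120  -0.475
     82  0.4824   +0.829  -0.246  +2.240  -0.951
    123  0.7235   +1.504  -0.532  +3.359  -1.426


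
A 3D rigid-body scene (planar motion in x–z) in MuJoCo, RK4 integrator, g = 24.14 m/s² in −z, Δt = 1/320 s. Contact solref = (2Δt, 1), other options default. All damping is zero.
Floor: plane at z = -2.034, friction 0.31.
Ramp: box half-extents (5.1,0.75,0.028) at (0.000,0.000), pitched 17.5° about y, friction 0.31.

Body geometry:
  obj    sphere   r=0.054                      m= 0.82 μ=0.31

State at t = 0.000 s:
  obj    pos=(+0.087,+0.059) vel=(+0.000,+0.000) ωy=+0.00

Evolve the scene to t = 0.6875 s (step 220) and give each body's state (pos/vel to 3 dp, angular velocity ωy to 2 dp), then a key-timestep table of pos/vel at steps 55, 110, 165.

State at t = 0.6875 s:
  obj    pos=(+1.256,-0.310) vel=(+3.400,-1.072) ωy=+66.00

Key-timestep trajectory:
   step    t(s)  obj.x    obj.z    obj.vx   obj.vz 
     55  0.1719   +0.160  +0.036  +0.850  -0.268
    110  0.3438   +0.379  -0.034  +1.700  -0.536
    165  0.5156   +0.744  -0.149  +2.550  -0.804


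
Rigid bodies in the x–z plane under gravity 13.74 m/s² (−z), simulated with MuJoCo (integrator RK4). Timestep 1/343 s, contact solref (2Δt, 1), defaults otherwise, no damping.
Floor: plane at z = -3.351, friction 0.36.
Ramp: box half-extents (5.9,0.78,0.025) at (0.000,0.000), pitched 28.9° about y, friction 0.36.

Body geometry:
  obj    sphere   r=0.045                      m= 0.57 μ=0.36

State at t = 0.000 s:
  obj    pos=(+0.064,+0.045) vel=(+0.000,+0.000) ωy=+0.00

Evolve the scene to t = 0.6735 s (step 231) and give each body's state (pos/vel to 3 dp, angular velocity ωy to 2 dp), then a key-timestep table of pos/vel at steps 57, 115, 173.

State at t = 0.6735 s:
  obj    pos=(+1.006,-0.475) vel=(+2.797,-1.544) ωy=+70.97

Key-timestep trajectory:
   step    t(s)  obj.x    obj.z    obj.vx   obj.vz 
     57  0.1662   +0.121  +0.013  +0.690  -0.381
    115  0.3353   +0.297  -0.084  +1.392  -0.769
    173  0.5044   +0.592  -0.247  +2.094  -1.156


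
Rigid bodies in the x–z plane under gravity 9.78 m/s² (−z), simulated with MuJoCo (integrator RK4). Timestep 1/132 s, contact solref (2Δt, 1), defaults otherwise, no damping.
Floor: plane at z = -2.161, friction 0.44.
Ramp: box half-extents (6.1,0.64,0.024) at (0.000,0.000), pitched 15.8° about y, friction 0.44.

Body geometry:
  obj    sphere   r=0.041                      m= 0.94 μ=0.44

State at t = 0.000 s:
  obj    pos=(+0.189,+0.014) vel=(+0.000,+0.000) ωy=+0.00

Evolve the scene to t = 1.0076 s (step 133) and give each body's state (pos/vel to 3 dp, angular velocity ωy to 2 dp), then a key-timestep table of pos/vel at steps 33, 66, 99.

State at t = 1.0076 s:
  obj    pos=(+1.118,-0.249) vel=(+1.844,-0.522) ωy=+46.74

Key-timestep trajectory:
   step    t(s)  obj.x    obj.z    obj.vx   obj.vz 
     33  0.2500   +0.246  -0.002  +0.458  -0.130
     66  0.5000   +0.418  -0.051  +0.915  -0.259
     99  0.7500   +0.704  -0.132  +1.373  -0.388


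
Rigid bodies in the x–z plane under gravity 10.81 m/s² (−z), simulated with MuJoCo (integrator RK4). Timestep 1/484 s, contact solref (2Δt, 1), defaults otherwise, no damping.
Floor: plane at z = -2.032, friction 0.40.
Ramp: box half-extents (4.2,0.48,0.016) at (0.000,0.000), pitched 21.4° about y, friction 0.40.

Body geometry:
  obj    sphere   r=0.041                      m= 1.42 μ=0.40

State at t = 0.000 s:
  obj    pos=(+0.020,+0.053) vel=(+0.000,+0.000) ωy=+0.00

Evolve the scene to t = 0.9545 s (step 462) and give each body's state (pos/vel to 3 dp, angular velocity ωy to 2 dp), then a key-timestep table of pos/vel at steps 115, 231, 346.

State at t = 0.9545 s:
  obj    pos=(+1.215,-0.415) vel=(+2.504,-0.981) ωy=+65.59

Key-timestep trajectory:
   step    t(s)  obj.x    obj.z    obj.vx   obj.vz 
    115  0.2376   +0.094  +0.024  +0.623  -0.244
    231  0.4773   +0.319  -0.064  +1.252  -0.491
    346  0.7149   +0.690  -0.209  +1.875  -0.735


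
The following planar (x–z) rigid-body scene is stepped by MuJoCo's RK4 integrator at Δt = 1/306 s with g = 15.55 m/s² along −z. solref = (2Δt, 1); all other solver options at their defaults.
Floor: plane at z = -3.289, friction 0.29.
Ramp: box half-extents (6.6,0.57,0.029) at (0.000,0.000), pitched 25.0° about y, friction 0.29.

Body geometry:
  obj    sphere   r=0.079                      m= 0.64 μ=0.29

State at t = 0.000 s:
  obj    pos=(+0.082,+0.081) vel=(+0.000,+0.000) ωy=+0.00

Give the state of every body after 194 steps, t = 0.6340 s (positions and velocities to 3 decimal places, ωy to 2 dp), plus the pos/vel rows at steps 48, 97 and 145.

State at t = 0.6340 s:
  obj    pos=(+0.937,-0.318) vel=(+2.697,-1.258) ωy=+37.66

Key-timestep trajectory:
   step    t(s)  obj.x    obj.z    obj.vx   obj.vz 
     48  0.1569   +0.134  +0.057  +0.668  -0.311
     97  0.3170   +0.296  -0.019  +1.349  -0.629
    145  0.4739   +0.560  -0.142  +2.016  -0.940


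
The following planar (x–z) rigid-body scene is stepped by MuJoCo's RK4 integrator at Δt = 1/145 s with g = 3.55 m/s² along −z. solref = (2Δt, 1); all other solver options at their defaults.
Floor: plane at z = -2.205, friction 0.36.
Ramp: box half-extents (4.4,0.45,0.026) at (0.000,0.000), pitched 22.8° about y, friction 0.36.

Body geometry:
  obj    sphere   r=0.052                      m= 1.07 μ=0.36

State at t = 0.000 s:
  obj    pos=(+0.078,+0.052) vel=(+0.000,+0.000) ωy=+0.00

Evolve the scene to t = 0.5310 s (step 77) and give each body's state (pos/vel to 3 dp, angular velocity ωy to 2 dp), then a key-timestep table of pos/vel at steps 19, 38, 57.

State at t = 0.5310 s:
  obj    pos=(+0.206,-0.002) vel=(+0.481,-0.202) ωy=+10.03

Key-timestep trajectory:
   step    t(s)  obj.x    obj.z    obj.vx   obj.vz 
     19  0.1310   +0.086  +0.049  +0.119  -0.050
     38  0.2621   +0.109  +0.039  +0.237  -0.100
     57  0.3931   +0.148  +0.022  +0.356  -0.150


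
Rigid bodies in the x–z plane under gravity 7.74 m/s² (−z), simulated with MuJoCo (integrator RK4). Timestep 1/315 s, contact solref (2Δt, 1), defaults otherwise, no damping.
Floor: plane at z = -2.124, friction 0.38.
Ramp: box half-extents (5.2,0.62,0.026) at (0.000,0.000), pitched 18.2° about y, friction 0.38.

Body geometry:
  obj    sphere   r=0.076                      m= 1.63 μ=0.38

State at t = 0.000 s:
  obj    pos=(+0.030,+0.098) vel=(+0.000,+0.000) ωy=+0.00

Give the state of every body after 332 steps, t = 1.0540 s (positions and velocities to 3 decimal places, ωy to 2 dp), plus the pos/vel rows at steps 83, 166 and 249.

State at t = 1.0540 s:
  obj    pos=(+0.941,-0.202) vel=(+1.729,-0.568) ωy=+23.94

Key-timestep trajectory:
   step    t(s)  obj.x    obj.z    obj.vx   obj.vz 
     83  0.2635   +0.087  +0.079  +0.432  -0.142
    166  0.5270   +0.258  +0.023  +0.864  -0.284
    249  0.7905   +0.542  -0.071  +1.297  -0.426


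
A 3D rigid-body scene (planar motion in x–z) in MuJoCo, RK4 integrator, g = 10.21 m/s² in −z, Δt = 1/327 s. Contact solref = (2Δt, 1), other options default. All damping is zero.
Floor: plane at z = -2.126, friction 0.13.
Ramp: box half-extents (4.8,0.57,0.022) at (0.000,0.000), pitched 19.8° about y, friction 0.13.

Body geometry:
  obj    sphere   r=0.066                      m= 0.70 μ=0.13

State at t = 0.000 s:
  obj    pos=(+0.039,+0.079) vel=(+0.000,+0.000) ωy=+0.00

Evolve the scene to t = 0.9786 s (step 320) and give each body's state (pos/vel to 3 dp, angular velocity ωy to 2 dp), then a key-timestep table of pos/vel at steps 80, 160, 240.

State at t = 0.9786 s:
  obj    pos=(+1.152,-0.321) vel=(+2.275,-0.819) ωy=+36.62

Key-timestep trajectory:
   step    t(s)  obj.x    obj.z    obj.vx   obj.vz 
     80  0.2446   +0.109  +0.054  +0.569  -0.205
    160  0.4893   +0.317  -0.021  +1.137  -0.409
    240  0.7339   +0.665  -0.146  +1.706  -0.614


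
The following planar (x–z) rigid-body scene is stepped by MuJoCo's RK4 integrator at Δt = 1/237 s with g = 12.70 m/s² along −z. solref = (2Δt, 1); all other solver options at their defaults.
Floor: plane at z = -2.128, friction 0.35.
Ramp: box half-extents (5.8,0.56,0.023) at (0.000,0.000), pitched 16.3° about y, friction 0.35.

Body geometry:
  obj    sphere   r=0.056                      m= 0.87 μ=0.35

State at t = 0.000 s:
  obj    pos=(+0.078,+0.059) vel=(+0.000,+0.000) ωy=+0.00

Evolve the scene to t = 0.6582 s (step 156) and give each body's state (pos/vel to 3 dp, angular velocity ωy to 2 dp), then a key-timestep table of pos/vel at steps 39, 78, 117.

State at t = 0.6582 s:
  obj    pos=(+0.608,-0.095) vel=(+1.609,-0.470) ωy=+29.92

Key-timestep trajectory:
   step    t(s)  obj.x    obj.z    obj.vx   obj.vz 
     39  0.1646   +0.111  +0.050  +0.402  -0.118
     78  0.3291   +0.211  +0.021  +0.804  -0.235
    117  0.4937   +0.376  -0.028  +1.206  -0.353


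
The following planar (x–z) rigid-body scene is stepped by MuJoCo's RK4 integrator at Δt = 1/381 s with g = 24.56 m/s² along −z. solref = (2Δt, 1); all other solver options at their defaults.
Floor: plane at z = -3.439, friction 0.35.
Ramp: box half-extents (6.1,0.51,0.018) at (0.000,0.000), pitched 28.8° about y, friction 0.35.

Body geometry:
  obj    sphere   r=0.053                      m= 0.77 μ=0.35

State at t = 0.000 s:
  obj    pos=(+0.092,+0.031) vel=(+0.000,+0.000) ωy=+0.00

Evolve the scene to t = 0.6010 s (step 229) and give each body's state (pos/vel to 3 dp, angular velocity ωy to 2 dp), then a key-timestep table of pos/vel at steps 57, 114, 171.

State at t = 0.6010 s:
  obj    pos=(+1.430,-0.705) vel=(+4.451,-2.447) ωy=+95.83

Key-timestep trajectory:
   step    t(s)  obj.x    obj.z    obj.vx   obj.vz 
     57  0.1496   +0.175  -0.015  +1.108  -0.609
    114  0.2992   +0.423  -0.152  +2.216  -1.218
    171  0.4488   +0.838  -0.380  +3.324  -1.827


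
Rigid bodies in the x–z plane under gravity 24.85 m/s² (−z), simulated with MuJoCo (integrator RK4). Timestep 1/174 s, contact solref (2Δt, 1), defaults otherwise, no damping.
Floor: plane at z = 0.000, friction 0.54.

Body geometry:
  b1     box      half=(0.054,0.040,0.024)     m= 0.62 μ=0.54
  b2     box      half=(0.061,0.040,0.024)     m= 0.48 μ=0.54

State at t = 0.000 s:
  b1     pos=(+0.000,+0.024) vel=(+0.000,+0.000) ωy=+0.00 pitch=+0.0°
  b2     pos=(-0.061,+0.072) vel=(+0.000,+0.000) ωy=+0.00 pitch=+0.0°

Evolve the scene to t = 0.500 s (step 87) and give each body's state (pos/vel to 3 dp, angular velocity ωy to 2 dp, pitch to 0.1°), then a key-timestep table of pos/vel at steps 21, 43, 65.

State at t = 0.500 s:
  b1     pos=(+0.000,+0.024) vel=(+0.001,+0.000) ωy=+0.00 pitch=+0.0°
  b2     pos=(-0.076,+0.060) vel=(+0.000,-0.001) ωy=+0.03 pitch=-44.8°

Key-timestep trajectory:
   step    t(s)  b1.x    b1.z    b1.vx   b1.vz   b2.x    b2.z    b2.vx   b2.vz 
     21  0.1207   +0.000  +0.024  +0.000  +0.000   -0.078  +0.059  -0.248  -0.080
     43  0.2471   +0.000  +0.024  +0.001  +0.000   -0.075  +0.060  -0.035  +0.009
     65  0.3736   +0.000  +0.024  +0.001  +0.000   -0.076  +0.060  +0.000  -0.001


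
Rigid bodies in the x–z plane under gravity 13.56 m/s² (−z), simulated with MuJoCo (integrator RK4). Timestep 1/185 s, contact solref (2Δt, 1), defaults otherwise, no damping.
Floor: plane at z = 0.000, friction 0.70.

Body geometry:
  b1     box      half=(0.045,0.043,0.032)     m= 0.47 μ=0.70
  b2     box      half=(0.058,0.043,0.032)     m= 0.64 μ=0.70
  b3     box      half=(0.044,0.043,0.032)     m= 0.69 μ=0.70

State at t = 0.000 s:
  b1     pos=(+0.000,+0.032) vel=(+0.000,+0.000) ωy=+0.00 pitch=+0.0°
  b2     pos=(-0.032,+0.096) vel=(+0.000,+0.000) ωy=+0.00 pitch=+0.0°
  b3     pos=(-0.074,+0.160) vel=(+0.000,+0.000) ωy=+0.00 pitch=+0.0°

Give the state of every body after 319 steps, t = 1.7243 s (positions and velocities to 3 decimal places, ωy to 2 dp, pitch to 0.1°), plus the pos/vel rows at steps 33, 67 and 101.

State at t = 1.7243 s:
  b1     pos=(+0.000,+0.032) vel=(+0.000,+0.000) ωy=+0.00 pitch=+0.0°
  b2     pos=(-0.086,+0.058) vel=(+0.000,+0.000) ωy=+0.00 pitch=-90.0°
  b3     pos=(-0.255,+0.032) vel=(+0.000,+0.000) ωy=+0.00 pitch=+180.0°

Key-timestep trajectory:
   step    t(s)  b1.x    b1.z    b1.vx   b1.vz   b2.x    b2.z    b2.vx   b2.vz   b3.x    b3.z    b3.vx   b3.vz 
     33  0.1784   +0.000  +0.032  +0.002  +0.000   -0.045  +0.098  -0.190  +0.002   -0.108  +0.142  -0.443  -0.352
     67  0.3622   +0.000  +0.032  +0.000  +0.000   -0.096  +0.062  -0.102  +0.058   -0.202  +0.054  -0.383  +0.059
    101  0.5459   +0.000  +0.032  +0.000  +0.000   -0.083  +0.060  -0.074  -0.033   -0.255  +0.032  +0.004  +0.006


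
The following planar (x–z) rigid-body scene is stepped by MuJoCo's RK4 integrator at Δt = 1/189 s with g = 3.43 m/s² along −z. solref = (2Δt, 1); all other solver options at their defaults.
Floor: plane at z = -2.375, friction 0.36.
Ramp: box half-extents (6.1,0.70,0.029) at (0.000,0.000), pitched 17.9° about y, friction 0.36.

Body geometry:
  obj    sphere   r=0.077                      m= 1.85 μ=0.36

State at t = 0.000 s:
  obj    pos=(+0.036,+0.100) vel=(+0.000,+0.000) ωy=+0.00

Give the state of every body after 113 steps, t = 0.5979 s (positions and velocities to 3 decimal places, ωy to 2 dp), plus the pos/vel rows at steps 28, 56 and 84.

State at t = 0.5979 s:
  obj    pos=(+0.164,+0.058) vel=(+0.428,-0.138) ωy=+5.85

Key-timestep trajectory:
   step    t(s)  obj.x    obj.z    obj.vx   obj.vz 
     28  0.1481   +0.044  +0.097  +0.106  -0.034
     56  0.2963   +0.067  +0.090  +0.212  -0.069
     84  0.4444   +0.107  +0.077  +0.319  -0.103


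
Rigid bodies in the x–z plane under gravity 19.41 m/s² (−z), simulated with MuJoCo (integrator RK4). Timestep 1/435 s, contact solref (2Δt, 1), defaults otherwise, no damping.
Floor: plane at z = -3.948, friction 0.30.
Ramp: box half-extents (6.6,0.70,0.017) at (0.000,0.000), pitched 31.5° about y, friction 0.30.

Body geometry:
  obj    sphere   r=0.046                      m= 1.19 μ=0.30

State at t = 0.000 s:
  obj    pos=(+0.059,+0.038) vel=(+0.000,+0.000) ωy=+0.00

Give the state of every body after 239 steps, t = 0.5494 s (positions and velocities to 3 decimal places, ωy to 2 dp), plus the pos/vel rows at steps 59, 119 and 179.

State at t = 0.5494 s:
  obj    pos=(+0.991,-0.534) vel=(+3.394,-2.080) ωy=+86.51

Key-timestep trajectory:
   step    t(s)  obj.x    obj.z    obj.vx   obj.vz 
     59  0.1356   +0.116  +0.003  +0.838  -0.513
    119  0.2736   +0.290  -0.104  +1.690  -1.036
    179  0.4115   +0.582  -0.283  +2.542  -1.558


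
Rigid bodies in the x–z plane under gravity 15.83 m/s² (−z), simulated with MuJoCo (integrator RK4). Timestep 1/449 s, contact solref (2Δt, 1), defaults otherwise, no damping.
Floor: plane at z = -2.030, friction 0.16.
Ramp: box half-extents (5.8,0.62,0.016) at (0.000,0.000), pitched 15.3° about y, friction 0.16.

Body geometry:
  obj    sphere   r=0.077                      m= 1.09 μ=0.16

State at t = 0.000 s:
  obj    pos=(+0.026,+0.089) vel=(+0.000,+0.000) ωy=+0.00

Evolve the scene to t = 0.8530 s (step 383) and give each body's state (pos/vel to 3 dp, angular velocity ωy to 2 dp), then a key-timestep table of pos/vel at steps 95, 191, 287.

State at t = 0.8530 s:
  obj    pos=(+1.073,-0.197) vel=(+2.455,-0.672) ωy=+33.05

Key-timestep trajectory:
   step    t(s)  obj.x    obj.z    obj.vx   obj.vz 
     95  0.2116   +0.091  +0.072  +0.609  -0.167
    191  0.4254   +0.286  +0.018  +1.224  -0.335
    287  0.6392   +0.614  -0.072  +1.840  -0.503


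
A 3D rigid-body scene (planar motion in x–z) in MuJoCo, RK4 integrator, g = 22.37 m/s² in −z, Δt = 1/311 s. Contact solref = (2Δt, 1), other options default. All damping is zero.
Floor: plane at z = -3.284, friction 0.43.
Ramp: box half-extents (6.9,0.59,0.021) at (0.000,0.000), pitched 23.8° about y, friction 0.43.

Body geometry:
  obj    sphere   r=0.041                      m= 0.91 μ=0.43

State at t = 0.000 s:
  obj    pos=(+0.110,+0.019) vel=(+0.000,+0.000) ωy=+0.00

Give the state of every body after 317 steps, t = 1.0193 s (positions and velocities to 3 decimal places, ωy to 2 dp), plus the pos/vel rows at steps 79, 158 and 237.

State at t = 1.0193 s:
  obj    pos=(+3.175,-1.333) vel=(+6.013,-2.652) ωy=+160.29

Key-timestep trajectory:
   step    t(s)  obj.x    obj.z    obj.vx   obj.vz 
     79  0.2540   +0.300  -0.065  +1.499  -0.661
    158  0.5080   +0.872  -0.317  +2.997  -1.322
    237  0.7621   +1.823  -0.736  +4.496  -1.983


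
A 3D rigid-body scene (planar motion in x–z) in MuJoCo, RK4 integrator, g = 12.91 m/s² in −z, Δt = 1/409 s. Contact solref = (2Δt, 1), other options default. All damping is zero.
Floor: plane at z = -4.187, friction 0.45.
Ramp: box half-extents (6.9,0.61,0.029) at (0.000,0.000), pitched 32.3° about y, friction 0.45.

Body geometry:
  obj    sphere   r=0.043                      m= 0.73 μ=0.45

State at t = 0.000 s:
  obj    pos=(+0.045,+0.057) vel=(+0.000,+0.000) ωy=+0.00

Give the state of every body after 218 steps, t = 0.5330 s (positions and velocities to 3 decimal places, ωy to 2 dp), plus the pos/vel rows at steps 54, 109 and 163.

State at t = 0.5330 s:
  obj    pos=(+0.637,-0.317) vel=(+2.220,-1.403) ωy=+61.07

Key-timestep trajectory:
   step    t(s)  obj.x    obj.z    obj.vx   obj.vz 
     54  0.1320   +0.081  +0.034  +0.550  -0.348
    109  0.2665   +0.193  -0.037  +1.110  -0.702
    163  0.3985   +0.376  -0.152  +1.660  -1.049


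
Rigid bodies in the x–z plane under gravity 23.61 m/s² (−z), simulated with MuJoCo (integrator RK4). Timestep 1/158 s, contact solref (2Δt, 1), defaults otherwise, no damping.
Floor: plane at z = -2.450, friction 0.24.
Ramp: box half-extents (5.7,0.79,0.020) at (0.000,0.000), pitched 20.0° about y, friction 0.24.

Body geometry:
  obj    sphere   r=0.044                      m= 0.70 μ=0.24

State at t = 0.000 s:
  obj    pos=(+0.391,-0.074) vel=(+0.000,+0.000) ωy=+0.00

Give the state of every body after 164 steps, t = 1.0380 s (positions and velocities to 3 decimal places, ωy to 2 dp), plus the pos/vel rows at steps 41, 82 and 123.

State at t = 1.0380 s:
  obj    pos=(+3.311,-1.137) vel=(+5.626,-2.048) ωy=+136.04

Key-timestep trajectory:
   step    t(s)  obj.x    obj.z    obj.vx   obj.vz 
     41  0.2595   +0.574  -0.141  +1.407  -0.512
     82  0.5190   +1.121  -0.340  +2.813  -1.024
    123  0.7785   +2.033  -0.672  +4.219  -1.536


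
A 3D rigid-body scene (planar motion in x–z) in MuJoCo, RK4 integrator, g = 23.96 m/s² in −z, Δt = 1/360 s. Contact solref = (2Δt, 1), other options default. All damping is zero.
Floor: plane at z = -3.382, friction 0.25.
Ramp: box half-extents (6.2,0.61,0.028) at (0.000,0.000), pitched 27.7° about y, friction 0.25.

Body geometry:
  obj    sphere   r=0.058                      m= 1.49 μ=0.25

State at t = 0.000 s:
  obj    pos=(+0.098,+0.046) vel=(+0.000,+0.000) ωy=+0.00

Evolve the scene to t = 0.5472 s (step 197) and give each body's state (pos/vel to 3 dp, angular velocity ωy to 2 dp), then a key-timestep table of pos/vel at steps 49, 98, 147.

State at t = 0.5472 s:
  obj    pos=(+1.153,-0.508) vel=(+3.855,-2.024) ωy=+75.04

Key-timestep trajectory:
   step    t(s)  obj.x    obj.z    obj.vx   obj.vz 
     49  0.1361   +0.163  +0.011  +0.959  -0.503
     98  0.2722   +0.359  -0.091  +1.918  -1.007
    147  0.4083   +0.685  -0.263  +2.876  -1.510


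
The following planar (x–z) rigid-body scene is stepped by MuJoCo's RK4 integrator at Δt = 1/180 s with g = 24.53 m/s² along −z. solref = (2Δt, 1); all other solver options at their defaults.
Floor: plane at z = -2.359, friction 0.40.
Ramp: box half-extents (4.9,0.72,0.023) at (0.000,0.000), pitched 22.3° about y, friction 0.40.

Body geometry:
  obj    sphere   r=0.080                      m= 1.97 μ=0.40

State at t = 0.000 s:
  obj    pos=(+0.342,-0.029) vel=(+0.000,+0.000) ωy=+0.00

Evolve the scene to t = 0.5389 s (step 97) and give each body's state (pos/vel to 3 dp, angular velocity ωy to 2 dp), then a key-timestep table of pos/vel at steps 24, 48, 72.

State at t = 0.5389 s:
  obj    pos=(+1.235,-0.395) vel=(+3.315,-1.360) ωy=+44.77

Key-timestep trajectory:
   step    t(s)  obj.x    obj.z    obj.vx   obj.vz 
     24  0.1333   +0.397  -0.051  +0.821  -0.337
     48  0.2667   +0.561  -0.119  +1.641  -0.673
     72  0.4000   +0.834  -0.231  +2.461  -1.009


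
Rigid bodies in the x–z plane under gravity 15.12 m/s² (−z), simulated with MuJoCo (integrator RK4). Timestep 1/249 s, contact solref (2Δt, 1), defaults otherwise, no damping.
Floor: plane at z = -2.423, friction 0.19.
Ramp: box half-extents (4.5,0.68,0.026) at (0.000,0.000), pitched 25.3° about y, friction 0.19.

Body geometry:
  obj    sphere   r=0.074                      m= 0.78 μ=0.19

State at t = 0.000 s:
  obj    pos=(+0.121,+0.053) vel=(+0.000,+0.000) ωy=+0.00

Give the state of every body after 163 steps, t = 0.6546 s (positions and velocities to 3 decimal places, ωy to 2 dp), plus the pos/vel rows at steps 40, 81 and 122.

State at t = 0.6546 s:
  obj    pos=(+1.015,-0.369) vel=(+2.732,-1.291) ωy=+40.82

Key-timestep trajectory:
   step    t(s)  obj.x    obj.z    obj.vx   obj.vz 
     40  0.1606   +0.175  +0.028  +0.671  -0.317
     81  0.3253   +0.342  -0.051  +1.358  -0.642
    122  0.4900   +0.622  -0.183  +2.045  -0.967


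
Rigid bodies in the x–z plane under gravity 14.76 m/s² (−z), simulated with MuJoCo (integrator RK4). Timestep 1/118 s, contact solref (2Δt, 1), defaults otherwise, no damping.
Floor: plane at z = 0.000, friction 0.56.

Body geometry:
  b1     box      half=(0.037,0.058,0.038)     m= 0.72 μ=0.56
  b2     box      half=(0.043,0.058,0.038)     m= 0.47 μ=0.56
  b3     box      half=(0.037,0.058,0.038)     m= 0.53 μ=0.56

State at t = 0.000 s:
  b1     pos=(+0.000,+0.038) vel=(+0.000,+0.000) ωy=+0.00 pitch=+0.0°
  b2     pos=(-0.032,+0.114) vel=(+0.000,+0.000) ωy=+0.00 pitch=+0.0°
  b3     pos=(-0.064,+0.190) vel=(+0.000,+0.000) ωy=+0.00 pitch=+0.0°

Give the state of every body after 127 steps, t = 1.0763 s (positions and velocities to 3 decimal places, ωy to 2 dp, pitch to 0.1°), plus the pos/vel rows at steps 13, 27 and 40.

State at t = 1.0763 s:
  b1     pos=(+0.000,+0.038) vel=(+0.000,+0.000) ωy=+0.00 pitch=+0.0°
  b2     pos=(-0.084,+0.043) vel=(+0.000,+0.000) ωy=+0.00 pitch=-90.0°
  b3     pos=(-0.197,+0.037) vel=(+0.000,+0.000) ωy=+0.00 pitch=-90.0°

Key-timestep trajectory:
   step    t(s)  b1.x    b1.z    b1.vx   b1.vz   b2.x    b2.z    b2.vx   b2.vz   b3.x    b3.z    b3.vx   b3.vz 
     13  0.1102   +0.000  +0.038  +0.001  +0.001   -0.037  +0.114  -0.106  +0.002   -0.079  +0.185  -0.308  -0.113
     27  0.2288   +0.000  +0.038  +0.001  +0.000   -0.063  +0.104  -0.343  -0.320   -0.143  +0.129  -0.678  -1.096
     40  0.3390   +0.000  +0.038  +0.000  +0.000   -0.085  +0.040  +0.056  +0.103   -0.198  +0.032  +0.043  +0.209


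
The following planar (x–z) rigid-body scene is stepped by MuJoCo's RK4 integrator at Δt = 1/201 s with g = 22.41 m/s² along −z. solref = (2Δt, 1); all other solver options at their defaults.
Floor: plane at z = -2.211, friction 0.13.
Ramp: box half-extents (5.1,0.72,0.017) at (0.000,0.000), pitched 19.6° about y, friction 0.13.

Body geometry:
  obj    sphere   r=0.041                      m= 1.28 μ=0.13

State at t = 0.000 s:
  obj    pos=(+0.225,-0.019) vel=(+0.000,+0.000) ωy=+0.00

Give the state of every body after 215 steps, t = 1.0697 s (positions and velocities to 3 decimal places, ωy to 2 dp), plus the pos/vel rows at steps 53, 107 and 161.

State at t = 1.0697 s:
  obj    pos=(+3.119,-1.049) vel=(+5.411,-1.927) ωy=+140.05

Key-timestep trajectory:
   step    t(s)  obj.x    obj.z    obj.vx   obj.vz 
     53  0.2637   +0.401  -0.081  +1.334  -0.475
    107  0.5323   +0.942  -0.274  +2.693  -0.959
    161  0.8010   +1.848  -0.597  +4.052  -1.443


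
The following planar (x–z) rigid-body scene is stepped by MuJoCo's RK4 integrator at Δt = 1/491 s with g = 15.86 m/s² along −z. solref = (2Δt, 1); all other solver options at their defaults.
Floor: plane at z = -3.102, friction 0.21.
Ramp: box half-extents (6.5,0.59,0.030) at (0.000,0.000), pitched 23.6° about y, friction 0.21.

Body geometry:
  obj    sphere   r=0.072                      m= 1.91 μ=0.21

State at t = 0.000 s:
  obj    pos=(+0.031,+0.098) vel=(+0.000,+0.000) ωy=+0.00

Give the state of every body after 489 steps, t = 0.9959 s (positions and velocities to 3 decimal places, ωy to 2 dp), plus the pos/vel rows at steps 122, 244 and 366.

State at t = 0.9959 s:
  obj    pos=(+2.092,-0.803) vel=(+4.139,-1.808) ωy=+62.73

Key-timestep trajectory:
   step    t(s)  obj.x    obj.z    obj.vx   obj.vz 
    122  0.2485   +0.159  +0.042  +1.033  -0.451
    244  0.4969   +0.544  -0.126  +2.065  -0.902
    366  0.7454   +1.186  -0.407  +3.098  -1.354


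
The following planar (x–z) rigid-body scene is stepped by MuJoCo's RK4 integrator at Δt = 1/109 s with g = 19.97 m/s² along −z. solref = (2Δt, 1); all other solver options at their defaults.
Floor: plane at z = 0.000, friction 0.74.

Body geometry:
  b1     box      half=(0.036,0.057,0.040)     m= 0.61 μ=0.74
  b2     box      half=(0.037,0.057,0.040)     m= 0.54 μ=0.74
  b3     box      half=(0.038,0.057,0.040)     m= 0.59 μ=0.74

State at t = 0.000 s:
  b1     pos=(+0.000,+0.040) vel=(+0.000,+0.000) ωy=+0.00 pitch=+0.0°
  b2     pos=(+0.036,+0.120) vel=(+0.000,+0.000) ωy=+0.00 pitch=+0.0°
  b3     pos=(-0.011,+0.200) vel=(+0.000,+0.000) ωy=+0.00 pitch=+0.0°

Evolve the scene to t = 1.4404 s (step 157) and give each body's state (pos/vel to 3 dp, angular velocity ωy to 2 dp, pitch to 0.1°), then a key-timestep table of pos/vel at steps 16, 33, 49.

State at t = 1.4404 s:
  b1     pos=(+0.000,+0.040) vel=(+0.000,+0.000) ωy=+0.00 pitch=+0.0°
  b2     pos=(+0.089,+0.037) vel=(+0.000,+0.000) ωy=+0.00 pitch=+90.0°
  b3     pos=(-0.093,+0.040) vel=(+0.000,+0.000) ωy=+0.00 pitch=+180.0°

Key-timestep trajectory:
   step    t(s)  b1.x    b1.z    b1.vx   b1.vz   b2.x    b2.z    b2.vx   b2.vz   b3.x    b3.z    b3.vx   b3.vz 
     16  0.1468   +0.000  +0.040  -0.001  +0.001   +0.037  +0.119  +0.006  +0.003   -0.046  +0.160  -0.403  -1.077
     33  0.3028   +0.000  +0.040  -0.001  +0.000   +0.045  +0.119  +0.157  -0.034   -0.110  +0.046  +0.131  +0.111
     49  0.4495   +0.000  +0.040  +0.000  +0.000   +0.093  +0.030  -0.021  -0.481   -0.093  +0.040  -0.015  +0.015


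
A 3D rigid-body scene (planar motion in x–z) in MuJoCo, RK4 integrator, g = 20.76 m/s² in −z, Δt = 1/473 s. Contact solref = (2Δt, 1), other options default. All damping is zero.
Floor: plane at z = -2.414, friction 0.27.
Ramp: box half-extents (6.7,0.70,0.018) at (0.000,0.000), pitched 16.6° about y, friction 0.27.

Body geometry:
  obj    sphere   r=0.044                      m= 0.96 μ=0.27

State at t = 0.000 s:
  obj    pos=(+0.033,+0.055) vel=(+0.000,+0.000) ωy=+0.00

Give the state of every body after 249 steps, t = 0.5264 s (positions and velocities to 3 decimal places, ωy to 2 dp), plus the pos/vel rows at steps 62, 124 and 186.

State at t = 0.5264 s:
  obj    pos=(+0.596,-0.113) vel=(+2.137,-0.637) ωy=+50.68

Key-timestep trajectory:
   step    t(s)  obj.x    obj.z    obj.vx   obj.vz 
     62  0.1311   +0.068  +0.044  +0.532  -0.159
    124  0.2622   +0.173  +0.013  +1.064  -0.317
    186  0.3932   +0.347  -0.039  +1.597  -0.476
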